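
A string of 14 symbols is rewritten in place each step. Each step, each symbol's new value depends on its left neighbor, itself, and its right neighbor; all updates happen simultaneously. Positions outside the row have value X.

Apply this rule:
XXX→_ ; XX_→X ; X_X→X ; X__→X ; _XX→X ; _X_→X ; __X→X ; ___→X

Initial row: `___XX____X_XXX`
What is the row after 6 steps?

XXXXXXXXXXXX__
___________XXX
XXXXXXXXXXXX__  (repeats step 1; period 2)
step 6: ___________XXX

___________XXX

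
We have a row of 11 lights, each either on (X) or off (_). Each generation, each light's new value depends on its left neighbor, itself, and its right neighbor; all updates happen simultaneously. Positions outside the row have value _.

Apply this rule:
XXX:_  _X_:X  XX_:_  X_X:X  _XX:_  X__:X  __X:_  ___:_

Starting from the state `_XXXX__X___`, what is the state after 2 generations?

generation 1: _____X_XX__
generation 2: _____XX__X_

_____XX__X_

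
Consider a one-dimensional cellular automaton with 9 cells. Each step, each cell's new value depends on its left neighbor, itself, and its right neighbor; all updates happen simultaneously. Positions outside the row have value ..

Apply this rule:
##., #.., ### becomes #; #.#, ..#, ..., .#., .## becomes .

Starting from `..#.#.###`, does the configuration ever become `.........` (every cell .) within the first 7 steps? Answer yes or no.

.......##
........#
.........
all cells are . at step 3

yes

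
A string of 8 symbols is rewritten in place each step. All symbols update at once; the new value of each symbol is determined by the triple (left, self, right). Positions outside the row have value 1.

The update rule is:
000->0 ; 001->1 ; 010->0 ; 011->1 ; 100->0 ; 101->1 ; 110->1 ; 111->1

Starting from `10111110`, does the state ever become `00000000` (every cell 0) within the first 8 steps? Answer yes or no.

no

11111111
11111111  (fixed point — unchanged through step 8)
step 8 is 11111111, still not uniform 0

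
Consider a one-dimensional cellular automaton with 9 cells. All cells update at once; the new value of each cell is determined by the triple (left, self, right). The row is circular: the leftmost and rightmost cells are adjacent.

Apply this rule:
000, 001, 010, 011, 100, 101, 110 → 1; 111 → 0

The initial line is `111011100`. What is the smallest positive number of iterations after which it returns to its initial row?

101110111
111011100

2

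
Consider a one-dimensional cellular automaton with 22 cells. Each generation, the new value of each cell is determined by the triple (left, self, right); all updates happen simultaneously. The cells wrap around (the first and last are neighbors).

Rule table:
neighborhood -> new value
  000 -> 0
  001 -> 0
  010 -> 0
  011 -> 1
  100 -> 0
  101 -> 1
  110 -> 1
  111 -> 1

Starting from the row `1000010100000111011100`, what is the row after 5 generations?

generation 1: 0000001000000111111100
generation 2: 0000000000000111111100
generation 3: 0000000000000111111100  (fixed point — unchanged through generation 5)

0000000000000111111100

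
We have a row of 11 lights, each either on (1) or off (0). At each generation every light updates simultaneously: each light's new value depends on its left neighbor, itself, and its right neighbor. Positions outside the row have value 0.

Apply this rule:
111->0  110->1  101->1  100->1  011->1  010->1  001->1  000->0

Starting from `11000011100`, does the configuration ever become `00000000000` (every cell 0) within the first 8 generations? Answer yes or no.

no

11100110110
10111111111
11100000001
10110000011
11111000111
10001101101
11011111111
11110000001
generation 8 is 11110000001, still not uniform 0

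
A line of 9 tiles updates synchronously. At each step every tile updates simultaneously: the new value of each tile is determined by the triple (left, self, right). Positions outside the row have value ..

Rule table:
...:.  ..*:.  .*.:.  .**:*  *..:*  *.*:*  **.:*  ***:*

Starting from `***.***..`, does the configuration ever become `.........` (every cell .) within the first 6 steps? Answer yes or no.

no

********.
*********
*********  (fixed point — unchanged through step 6)
step 6 is *********, still not uniform .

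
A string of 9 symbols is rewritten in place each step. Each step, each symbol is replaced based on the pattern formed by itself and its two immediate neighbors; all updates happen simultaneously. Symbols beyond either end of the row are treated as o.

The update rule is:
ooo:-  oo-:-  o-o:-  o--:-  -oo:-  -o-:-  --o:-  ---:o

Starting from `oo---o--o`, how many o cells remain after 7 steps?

1

---o-----
-o---ooo-
---o-----  (repeats step 1; period 2)
step 7: ---o-----
count of o: 1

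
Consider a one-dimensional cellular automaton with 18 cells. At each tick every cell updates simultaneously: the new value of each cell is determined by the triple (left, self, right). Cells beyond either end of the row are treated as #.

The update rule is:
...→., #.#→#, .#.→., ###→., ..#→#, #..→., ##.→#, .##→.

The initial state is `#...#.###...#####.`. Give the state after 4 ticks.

#..#.#..#..#....##
#.#.#..#..#....#..
##.#..#..#....#..#
.##..#..#....#..#.

.##..#..#....#..#.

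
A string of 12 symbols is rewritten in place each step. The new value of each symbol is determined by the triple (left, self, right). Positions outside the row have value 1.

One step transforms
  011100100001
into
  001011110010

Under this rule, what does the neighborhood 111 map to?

1

At position 2 the neighborhood is 111; the next row has 1 there.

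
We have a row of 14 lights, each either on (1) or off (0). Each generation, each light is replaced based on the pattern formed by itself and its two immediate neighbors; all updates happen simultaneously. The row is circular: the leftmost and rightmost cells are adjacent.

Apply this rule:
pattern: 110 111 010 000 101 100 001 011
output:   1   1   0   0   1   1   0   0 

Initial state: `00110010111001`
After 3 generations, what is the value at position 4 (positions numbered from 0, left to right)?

10011001011100
01001100101110
00100110010111
position 4 holds 0

0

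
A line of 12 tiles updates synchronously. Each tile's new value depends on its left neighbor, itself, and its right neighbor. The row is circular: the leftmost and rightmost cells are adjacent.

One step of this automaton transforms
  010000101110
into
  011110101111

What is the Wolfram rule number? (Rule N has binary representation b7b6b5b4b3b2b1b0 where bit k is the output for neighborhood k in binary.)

221

position 9: 111 → 1  (bit 7 = 1)
position 10: 110 → 1  (bit 6 = 1)
position 7: 101 → 0  (bit 5 = 0)
position 2: 100 → 1  (bit 4 = 1)
position 8: 011 → 1  (bit 3 = 1)
position 1: 010 → 1  (bit 2 = 1)
position 0: 001 → 0  (bit 1 = 0)
position 3: 000 → 1  (bit 0 = 1)
bits b7..b0 = 11011101 = 221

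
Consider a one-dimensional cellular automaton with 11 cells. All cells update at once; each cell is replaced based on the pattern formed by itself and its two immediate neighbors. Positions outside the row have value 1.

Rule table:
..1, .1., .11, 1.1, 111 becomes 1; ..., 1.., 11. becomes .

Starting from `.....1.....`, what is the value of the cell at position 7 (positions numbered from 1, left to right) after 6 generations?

generation 1: ....11....1
generation 2: ...11....11
generation 3: ..11....111
generation 4: .11....1111
generation 5: 11....11111
generation 6: 1....111111
position 7 holds 1

1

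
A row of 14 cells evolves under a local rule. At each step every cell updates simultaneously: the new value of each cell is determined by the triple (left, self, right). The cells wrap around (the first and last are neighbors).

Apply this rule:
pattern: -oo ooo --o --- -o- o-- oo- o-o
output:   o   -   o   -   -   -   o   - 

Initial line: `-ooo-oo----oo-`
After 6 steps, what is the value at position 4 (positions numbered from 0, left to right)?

o

step 1: oo-o-oo---ooo-
step 2: oo---oo--oo-o-
step 3: oo--ooo-ooo---
step 4: oo-oo-o-o-o--o
step 5: -o-oo-------oo
step 6: ---oo------ooo
position 4 holds o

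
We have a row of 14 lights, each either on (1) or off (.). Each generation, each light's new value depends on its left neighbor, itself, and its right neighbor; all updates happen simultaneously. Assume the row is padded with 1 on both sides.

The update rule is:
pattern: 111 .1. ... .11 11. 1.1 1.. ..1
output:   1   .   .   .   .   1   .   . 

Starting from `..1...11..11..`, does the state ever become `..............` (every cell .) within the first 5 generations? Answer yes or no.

yes

..............
all cells are . at generation 1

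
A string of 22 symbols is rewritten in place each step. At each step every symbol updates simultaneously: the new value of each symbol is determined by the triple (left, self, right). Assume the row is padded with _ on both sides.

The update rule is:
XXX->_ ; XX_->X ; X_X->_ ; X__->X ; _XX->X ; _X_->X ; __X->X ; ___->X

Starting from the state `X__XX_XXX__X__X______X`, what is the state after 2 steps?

XXXXX_X_XXXXXXXXXXXXXX
X___X_X_X____________X

X___X_X_X____________X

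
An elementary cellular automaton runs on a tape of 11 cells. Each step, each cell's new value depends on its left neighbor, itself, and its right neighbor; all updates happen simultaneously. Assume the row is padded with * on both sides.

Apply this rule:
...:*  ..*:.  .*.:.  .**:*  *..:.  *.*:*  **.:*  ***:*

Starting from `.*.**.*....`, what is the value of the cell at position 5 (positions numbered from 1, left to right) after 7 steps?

*

*.****..**.
******..***
******..***  (fixed point — unchanged through step 7)
position 5 holds *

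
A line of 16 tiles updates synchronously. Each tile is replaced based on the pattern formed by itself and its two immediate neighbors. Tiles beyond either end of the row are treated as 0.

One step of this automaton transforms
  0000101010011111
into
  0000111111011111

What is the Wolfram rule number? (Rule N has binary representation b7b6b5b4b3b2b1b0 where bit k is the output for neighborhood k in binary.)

position 12: 111 → 1  (bit 7 = 1)
position 15: 110 → 1  (bit 6 = 1)
position 5: 101 → 1  (bit 5 = 1)
position 9: 100 → 1  (bit 4 = 1)
position 11: 011 → 1  (bit 3 = 1)
position 4: 010 → 1  (bit 2 = 1)
position 3: 001 → 0  (bit 1 = 0)
position 0: 000 → 0  (bit 0 = 0)
bits b7..b0 = 11111100 = 252

252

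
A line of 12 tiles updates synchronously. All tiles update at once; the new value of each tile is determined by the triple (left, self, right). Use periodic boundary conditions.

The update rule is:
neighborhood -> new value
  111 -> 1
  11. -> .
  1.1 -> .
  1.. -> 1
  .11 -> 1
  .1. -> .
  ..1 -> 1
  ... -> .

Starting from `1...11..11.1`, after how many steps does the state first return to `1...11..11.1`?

12

.1.11.111..1
...1..11.11.
..1.111..1.1
11..11.11...
1.111..1.1.1
..11.11....1
111..1.1..1.
11.11...11..
1..1.1.11.11
.11....1..11
.1.1..1.111.
1...11..11.1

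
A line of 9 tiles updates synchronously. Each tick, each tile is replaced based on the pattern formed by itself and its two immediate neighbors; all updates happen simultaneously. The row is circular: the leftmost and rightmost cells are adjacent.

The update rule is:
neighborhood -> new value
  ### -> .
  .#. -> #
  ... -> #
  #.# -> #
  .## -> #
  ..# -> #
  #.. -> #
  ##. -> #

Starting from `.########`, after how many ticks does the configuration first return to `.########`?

##......#
.########

2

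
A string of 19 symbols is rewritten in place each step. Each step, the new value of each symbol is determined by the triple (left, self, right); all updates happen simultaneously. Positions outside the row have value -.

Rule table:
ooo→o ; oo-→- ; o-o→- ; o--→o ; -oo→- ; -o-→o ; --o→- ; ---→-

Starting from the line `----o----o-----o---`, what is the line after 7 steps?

step 1: ----oo---oo----oo--
step 2: ------o----o-----o-
step 3: ------oo---oo----oo
step 4: --------o----o-----
step 5: --------oo---oo----
step 6: ----------o----o---
step 7: ----------oo---oo--

----------oo---oo--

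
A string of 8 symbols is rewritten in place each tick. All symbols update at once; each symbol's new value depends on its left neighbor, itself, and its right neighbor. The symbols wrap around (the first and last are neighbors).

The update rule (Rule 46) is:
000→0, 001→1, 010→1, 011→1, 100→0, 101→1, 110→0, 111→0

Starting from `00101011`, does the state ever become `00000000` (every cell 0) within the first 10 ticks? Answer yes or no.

01111110
11000000
10000001
00000011
00000110
00001100
00011000
00110000
01100000
11000000
tick 10 is 11000000, still not uniform 0

no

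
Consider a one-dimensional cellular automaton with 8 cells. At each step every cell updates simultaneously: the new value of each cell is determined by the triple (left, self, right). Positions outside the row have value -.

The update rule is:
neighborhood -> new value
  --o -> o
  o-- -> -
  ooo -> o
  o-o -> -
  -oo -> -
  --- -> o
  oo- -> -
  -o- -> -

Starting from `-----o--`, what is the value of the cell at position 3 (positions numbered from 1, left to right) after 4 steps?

ooooo--o
-ooo--o-
o-o--o--
----o--o
position 3 holds -

-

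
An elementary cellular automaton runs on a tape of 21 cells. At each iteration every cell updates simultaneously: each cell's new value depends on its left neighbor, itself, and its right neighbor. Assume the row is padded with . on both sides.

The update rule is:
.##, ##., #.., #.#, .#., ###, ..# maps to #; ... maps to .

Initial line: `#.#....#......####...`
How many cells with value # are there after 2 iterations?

####..###....######..
##########..########.
count of #: 18

18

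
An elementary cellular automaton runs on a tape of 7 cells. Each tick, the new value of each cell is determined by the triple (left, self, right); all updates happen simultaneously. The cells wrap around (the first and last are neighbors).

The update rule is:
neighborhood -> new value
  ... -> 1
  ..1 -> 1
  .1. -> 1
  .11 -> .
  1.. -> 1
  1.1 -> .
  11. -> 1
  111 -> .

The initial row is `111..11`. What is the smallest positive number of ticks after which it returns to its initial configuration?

14

..111..
11..111
.111...
1..1111
111....
..11111
11....1
.11111.
1....11
11111..
....111
1111..1
...111.
111..11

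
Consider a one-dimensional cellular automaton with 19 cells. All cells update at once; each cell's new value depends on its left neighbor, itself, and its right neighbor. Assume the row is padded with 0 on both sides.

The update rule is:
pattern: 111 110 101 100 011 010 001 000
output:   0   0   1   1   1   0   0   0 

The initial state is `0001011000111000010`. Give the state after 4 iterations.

0000110100100100001
0000101010010010000
0000010101001001000
0000001010100100100

0000001010100100100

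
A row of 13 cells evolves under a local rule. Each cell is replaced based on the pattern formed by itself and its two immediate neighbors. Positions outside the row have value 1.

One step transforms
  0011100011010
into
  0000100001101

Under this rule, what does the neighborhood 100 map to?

At position 0 the neighborhood is 100; the next row has 0 there.

0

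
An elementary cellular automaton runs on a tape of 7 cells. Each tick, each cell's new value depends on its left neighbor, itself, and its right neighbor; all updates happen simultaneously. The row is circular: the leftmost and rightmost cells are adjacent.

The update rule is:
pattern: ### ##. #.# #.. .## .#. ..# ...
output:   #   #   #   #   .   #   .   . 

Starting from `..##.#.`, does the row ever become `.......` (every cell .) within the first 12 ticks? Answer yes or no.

...####
#...###
##...##
###...#
####...
.####..
..####.
...####  (repeats tick 1; period 7)
tick 12: ####...
tick 12 is ####..., still not uniform .

no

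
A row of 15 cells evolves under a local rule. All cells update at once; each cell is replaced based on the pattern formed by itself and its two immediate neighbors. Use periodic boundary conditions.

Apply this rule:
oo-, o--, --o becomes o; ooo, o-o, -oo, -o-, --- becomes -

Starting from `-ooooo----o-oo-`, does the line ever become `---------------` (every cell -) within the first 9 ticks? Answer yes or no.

no

o----oo--o---oo
oo--o-ooo-o-o--
-ooo----o----oo
---oo--o-o--o-o
o-o-ooo---oo---
------oo-o-oo-o
o----o-o----o--
-o--o---o--o-oo
--oo-o-o-oo---o
tick 9 is --oo-o-o-oo---o, still not uniform -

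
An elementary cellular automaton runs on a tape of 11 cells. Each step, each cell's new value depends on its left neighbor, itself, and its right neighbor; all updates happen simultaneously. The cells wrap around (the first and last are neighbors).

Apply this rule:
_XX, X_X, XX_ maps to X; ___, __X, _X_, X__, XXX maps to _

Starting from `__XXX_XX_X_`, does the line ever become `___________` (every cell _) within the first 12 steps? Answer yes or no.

no

step 1: __X_XXXXX__
step 2: ___XX___X__
step 3: ___XX______
step 4: ___XX______  (fixed point — unchanged through step 12)
step 12 is ___XX______, still not uniform _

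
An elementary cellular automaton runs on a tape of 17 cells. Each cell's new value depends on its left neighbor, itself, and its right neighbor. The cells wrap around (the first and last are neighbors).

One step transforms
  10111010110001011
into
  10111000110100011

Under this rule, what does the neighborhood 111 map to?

At position 3 the neighborhood is 111; the next row has 1 there.

1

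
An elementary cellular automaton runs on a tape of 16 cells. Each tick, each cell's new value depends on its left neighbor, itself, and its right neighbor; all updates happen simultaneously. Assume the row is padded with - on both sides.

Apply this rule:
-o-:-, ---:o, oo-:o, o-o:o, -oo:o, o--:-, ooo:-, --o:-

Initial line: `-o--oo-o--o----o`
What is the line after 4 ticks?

----ooo-----oo--
ooo-o-o-ooo-oo-o
o-oo-o-oo-ooooo-
-oooo-ooooo---o-

-oooo-ooooo---o-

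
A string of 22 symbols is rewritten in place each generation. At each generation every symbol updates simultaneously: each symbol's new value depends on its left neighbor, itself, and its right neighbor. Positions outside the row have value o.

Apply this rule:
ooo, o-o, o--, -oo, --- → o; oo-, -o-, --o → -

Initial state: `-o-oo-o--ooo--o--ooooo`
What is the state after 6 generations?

o-o-oo-o-o-o-ooooooooo

generation 1: o-oo-o-o-oo-o--o-ooooo
generation 2: -oo-o-o-oo-o-o--oooooo
generation 3: oo-o-o-oo-o-o-o-oooooo
generation 4: o-o-o-oo-o-o-o-ooooooo
generation 5: -o-o-oo-o-o-o-oooooooo
generation 6: o-o-oo-o-o-o-ooooooooo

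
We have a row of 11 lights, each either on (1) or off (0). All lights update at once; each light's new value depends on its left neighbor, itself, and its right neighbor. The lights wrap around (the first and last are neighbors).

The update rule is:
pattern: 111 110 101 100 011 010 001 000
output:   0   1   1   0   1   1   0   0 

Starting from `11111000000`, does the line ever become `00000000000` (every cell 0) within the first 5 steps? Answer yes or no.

no

step 1: 10001000000
step 2: 10001000000  (fixed point — unchanged through step 5)
step 5 is 10001000000, still not uniform 0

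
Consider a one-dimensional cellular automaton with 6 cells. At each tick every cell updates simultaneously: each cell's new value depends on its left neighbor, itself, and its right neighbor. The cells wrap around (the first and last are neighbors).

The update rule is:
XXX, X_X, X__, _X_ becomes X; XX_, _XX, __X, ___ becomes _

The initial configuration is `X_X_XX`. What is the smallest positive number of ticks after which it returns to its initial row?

tick 1: _XXX_X
tick 2: X_X_XX

2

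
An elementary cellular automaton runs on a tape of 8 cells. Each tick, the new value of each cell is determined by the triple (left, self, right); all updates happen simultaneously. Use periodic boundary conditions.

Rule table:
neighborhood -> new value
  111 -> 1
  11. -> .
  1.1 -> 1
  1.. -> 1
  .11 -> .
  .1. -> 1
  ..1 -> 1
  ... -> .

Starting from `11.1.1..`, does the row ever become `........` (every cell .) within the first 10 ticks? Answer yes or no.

..111111
11.1111.
..1.11.1
1111..11
111.11.1
11.1..1.
..111111  (repeats tick 1; period 6)
tick 10: 1111..11
tick 10 is 1111..11, still not uniform .

no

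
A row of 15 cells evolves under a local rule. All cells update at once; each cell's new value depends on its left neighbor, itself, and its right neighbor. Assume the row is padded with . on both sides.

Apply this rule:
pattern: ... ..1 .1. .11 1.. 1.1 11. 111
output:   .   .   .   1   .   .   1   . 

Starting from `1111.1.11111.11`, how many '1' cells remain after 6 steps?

2

step 1: 1..1...1...1.11
step 2: .............11
step 3: .............11  (fixed point — unchanged through step 6)
count of 1: 2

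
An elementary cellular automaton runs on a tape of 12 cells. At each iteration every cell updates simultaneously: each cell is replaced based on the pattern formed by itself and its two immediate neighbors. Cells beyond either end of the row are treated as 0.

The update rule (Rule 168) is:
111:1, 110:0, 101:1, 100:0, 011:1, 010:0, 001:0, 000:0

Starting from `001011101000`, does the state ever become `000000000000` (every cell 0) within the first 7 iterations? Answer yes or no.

yes

000111010000
000110100000
000101000000
000010000000
000000000000
all cells are 0 at iteration 5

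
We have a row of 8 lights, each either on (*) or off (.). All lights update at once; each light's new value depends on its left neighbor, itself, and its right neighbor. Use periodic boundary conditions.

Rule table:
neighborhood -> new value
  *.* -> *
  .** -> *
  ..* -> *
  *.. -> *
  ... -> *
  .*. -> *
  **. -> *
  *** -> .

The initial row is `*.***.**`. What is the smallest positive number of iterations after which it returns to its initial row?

***.***.
*.***.**

2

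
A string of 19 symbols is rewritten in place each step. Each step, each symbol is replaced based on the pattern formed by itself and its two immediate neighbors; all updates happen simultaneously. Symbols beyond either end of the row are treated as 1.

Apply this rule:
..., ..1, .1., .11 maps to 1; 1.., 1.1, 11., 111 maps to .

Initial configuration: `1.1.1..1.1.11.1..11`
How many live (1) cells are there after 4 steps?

..1.1.11.1.1..1.11.
.11.1.1..1.1.11.1..
.1..1.1.11.1.1..1.1
.1.11.1.1..1.1.11.1
count of 1: 10

10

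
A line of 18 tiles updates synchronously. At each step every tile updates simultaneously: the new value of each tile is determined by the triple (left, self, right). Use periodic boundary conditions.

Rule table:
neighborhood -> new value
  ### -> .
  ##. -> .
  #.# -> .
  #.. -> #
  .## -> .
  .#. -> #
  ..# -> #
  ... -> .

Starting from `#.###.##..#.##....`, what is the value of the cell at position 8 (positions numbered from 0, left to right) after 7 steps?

step 1: #.......###...#..#
step 2: .#.....#...#.####.
step 3: ###...###.##.....#
step 4: ...#.#......#...#.
step 5: ..##.##....###.###
step 6: ##.....#..#.......
step 7: ..#...######.....#
position 8 holds #

#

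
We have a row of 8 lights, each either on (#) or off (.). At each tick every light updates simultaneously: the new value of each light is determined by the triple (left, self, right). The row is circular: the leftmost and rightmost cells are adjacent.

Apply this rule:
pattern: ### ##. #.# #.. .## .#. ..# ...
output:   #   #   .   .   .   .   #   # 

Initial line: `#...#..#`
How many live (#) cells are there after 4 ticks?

6

tick 1: #.##..#.
tick 2: ...#.#..
tick 3: ###....#
tick 4: ###.###.
count of #: 6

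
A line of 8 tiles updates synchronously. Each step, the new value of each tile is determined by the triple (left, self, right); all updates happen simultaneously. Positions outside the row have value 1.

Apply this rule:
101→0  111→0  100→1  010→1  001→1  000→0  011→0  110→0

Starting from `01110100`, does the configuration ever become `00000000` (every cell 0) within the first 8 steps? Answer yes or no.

yes

00000111
10001000
01011101
01000000
01100001
00010010
10111110
00000000
all cells are 0 at step 8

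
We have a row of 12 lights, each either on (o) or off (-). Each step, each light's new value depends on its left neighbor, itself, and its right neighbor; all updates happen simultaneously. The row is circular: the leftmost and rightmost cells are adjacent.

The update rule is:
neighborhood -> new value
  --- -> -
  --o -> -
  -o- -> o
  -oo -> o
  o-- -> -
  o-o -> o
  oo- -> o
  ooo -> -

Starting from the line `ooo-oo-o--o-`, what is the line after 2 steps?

step 1: o-oooooo--oo
step 2: ooo----o--o-

ooo----o--o-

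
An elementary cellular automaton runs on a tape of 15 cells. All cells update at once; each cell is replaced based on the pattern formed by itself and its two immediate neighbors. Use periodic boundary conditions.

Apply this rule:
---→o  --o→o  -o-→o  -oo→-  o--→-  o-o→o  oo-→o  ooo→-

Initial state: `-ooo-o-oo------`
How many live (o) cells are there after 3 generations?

10

o--oooo-o-ooooo
o-o---oooo-----
ooo-oo---o-oooo
count of o: 10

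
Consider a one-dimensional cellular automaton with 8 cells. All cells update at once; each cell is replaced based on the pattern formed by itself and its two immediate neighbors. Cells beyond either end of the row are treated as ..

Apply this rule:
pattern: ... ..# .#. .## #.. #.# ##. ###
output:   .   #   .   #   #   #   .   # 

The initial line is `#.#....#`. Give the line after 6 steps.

##.#.#.#

step 1: .#.#..#.
step 2: #.#.##.#
step 3: .#.##.#.
step 4: #.##.#.#
step 5: .##.#.#.
step 6: ##.#.#.#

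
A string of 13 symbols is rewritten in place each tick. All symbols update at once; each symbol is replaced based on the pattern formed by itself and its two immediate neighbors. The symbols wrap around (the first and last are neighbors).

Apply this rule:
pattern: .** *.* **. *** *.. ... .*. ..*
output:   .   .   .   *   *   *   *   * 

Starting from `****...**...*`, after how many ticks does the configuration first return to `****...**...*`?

tick 1: ***.***..***.
tick 2: .*...*.**.*..
tick 3: ******....***
tick 4: *****.****.**
tick 5: ****...**...*

5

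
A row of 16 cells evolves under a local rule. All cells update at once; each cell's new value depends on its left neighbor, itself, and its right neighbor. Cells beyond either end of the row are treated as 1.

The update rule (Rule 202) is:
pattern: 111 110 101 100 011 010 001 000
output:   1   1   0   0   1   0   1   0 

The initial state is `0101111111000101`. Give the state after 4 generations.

0111111111001111

generation 1: 0001111111001001
generation 2: 0011111111010011
generation 3: 0111111111000111
generation 4: 0111111111001111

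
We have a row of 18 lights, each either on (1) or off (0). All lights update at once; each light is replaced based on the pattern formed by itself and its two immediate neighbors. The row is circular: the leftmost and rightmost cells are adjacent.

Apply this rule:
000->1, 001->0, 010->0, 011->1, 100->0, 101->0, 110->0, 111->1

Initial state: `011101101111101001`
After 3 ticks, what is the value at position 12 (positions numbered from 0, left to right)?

0

011001001111000000
010000001110011111
000111101100011110
position 12 holds 0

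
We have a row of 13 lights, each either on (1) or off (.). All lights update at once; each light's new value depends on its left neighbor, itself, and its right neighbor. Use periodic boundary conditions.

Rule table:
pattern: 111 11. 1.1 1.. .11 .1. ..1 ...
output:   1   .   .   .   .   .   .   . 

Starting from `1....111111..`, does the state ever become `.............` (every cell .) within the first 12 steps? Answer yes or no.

yes

......1111...
.......11....
.............
all cells are . at step 3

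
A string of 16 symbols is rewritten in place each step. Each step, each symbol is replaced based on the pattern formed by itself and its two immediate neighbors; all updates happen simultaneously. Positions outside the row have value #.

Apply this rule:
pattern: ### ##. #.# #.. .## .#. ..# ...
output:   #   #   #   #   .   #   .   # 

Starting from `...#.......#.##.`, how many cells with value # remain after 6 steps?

##.#######.##.##
###.#######.##.#
####.#######.##.
#####.#######.##
######.#######.#
#######.#######.
count of #: 14

14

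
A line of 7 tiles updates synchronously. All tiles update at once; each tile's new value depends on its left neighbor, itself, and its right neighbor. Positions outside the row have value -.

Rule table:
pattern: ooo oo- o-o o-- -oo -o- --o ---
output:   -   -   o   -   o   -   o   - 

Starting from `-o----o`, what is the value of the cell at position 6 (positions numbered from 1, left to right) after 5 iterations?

-

iteration 1: o----o-
iteration 2: ----o--
iteration 3: ---o---
iteration 4: --o----
iteration 5: -o-----
position 6 holds -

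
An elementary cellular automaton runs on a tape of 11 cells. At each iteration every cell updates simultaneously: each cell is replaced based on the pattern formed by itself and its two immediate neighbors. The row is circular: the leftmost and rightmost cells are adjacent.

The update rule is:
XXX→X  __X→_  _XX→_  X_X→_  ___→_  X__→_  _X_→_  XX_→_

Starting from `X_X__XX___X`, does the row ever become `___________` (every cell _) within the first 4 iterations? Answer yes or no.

___________
all cells are _ at iteration 1

yes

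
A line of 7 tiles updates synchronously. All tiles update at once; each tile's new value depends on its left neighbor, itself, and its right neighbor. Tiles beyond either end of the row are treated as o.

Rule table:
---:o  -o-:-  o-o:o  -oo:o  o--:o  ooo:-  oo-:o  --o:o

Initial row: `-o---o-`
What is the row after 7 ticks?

o-ooo-o
ooo-ooo
--ooo--
ooo-ooo  (repeats tick 2; period 2)
tick 7: --ooo--

--ooo--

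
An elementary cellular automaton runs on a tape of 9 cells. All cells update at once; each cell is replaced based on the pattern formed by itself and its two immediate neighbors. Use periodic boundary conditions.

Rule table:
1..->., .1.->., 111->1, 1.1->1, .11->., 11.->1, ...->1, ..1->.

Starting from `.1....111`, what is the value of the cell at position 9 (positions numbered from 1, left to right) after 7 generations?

1

1..11..11
1...1...1
1.1...1..
.1..1....
......111
.1111..11
1.111...1
position 9 holds 1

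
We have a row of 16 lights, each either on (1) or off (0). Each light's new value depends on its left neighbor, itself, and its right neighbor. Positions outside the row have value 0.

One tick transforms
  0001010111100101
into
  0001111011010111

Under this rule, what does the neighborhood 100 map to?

At position 11 the neighborhood is 100; the next row has 1 there.

1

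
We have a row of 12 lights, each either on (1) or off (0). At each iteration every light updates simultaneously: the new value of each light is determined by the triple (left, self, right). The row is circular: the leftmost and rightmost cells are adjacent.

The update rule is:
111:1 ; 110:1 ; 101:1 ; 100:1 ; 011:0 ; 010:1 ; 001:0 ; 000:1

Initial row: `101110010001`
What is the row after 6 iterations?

iteration 1: 110111011100
iteration 2: 011011101110
iteration 3: 001101110111
iteration 4: 100110111011
iteration 5: 110011011101
iteration 6: 111001101110

111001101110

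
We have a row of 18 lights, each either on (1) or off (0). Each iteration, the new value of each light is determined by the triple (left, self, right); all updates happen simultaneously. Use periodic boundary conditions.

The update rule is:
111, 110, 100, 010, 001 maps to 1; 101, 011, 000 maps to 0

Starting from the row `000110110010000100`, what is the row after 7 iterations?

iteration 1: 001010011111001110
iteration 2: 011011101111110111
iteration 3: 001001100111110011
iteration 4: 111110111011111101
iteration 5: 111110011001111100
iteration 6: 011111101110111111
iteration 7: 001111100110011111

001111100110011111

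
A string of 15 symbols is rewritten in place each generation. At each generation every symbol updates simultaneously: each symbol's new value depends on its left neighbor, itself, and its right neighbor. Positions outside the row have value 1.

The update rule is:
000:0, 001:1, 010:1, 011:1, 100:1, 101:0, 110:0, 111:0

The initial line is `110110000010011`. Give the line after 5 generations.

000000000010010

000101000111110
101101101100000
001001001010001
111111111011011
000000000010010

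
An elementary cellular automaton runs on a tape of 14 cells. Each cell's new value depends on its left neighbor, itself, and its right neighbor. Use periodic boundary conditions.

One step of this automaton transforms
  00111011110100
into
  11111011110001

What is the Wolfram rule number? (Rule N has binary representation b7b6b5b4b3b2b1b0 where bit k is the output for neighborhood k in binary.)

position 3: 111 → 1  (bit 7 = 1)
position 4: 110 → 1  (bit 6 = 1)
position 5: 101 → 0  (bit 5 = 0)
position 12: 100 → 0  (bit 4 = 0)
position 2: 011 → 1  (bit 3 = 1)
position 11: 010 → 0  (bit 2 = 0)
position 1: 001 → 1  (bit 1 = 1)
position 0: 000 → 1  (bit 0 = 1)
bits b7..b0 = 11001011 = 203

203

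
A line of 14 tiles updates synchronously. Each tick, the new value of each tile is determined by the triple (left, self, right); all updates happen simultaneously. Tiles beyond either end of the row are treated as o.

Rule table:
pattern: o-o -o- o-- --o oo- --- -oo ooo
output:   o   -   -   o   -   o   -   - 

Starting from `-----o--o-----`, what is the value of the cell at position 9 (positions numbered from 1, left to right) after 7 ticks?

-

-oooo--o--oooo
o-----o--o----
--oooo--o--ooo
-o-----o--o---
o--oooo--o--oo
--o-----o--o--
-o--oooo--o--o
position 9 holds -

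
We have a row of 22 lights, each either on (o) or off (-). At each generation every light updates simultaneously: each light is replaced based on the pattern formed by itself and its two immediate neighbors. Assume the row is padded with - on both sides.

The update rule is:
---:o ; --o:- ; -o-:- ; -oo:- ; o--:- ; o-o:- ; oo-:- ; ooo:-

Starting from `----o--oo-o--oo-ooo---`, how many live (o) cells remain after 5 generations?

5

generation 1: ooo-----------------oo
generation 2: ----ooooooooooooooo---
generation 3: ooo-----------------oo  (repeats generation 1; period 2)
generation 5: ooo-----------------oo
count of o: 5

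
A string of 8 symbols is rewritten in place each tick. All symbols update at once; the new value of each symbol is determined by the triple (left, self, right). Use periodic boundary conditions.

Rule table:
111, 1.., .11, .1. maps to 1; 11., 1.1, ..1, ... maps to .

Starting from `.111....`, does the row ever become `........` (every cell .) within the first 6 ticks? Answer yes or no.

tick 1: .11.1...
tick 2: .1..11..
tick 3: .11.1.1.
tick 4: .1..1.11
tick 5: .11.1.1.  (repeats tick 3; period 2)
tick 6: .1..1.11
tick 6 is .1..1.11, still not uniform .

no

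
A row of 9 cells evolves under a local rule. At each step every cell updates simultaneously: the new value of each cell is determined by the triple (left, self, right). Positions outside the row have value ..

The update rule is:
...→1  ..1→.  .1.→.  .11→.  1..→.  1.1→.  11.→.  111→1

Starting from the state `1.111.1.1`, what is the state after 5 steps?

...111111

step 1: ...1.....
step 2: 11...1111
step 3: ...1..11.
step 4: 11.......
step 5: ...111111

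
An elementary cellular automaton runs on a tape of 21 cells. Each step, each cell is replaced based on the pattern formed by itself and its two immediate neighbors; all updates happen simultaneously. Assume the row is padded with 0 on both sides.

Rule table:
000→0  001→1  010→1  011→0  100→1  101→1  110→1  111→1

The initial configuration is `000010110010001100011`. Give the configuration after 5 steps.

110111011101111111011

step 1: 000111011111010110101
step 2: 001011101111111011111
step 3: 011101110111111101111
step 4: 101110111011111110111
step 5: 110111011101111111011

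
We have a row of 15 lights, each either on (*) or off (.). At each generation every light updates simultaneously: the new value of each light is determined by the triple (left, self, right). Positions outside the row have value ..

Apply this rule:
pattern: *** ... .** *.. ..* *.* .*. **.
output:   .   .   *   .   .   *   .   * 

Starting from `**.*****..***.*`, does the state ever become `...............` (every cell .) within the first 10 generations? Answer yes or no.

yes

****...*..*.**.
*..*.......***.
...........*.*.
............*..
...............
all cells are . at generation 5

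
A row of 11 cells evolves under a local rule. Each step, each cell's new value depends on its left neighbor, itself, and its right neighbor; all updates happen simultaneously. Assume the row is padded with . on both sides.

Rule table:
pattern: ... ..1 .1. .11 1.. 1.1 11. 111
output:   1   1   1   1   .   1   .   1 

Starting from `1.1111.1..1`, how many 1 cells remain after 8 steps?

11111.11.11
1111.11.11.
111.11.11..
11.11.11..1
1.11.11..11
111.11..11.
11.11..11..
1.11..11..1
count of 1: 6

6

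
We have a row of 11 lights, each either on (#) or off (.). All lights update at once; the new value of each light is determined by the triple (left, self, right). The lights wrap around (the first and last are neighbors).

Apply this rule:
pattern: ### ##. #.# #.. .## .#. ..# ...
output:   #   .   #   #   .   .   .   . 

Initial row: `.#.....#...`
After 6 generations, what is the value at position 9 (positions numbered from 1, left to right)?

..#.....#..
...#.....#.
....#.....#
#....#.....
.#....#....
..#....#...
position 9 holds .

.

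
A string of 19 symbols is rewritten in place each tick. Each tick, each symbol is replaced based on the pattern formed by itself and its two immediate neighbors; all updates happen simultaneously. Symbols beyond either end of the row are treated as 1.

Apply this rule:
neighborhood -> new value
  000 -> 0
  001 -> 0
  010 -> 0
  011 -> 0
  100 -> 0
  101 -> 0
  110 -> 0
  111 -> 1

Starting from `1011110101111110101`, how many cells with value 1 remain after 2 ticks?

2

tick 1: 0001100000111100000
tick 2: 0000000000011000000
count of 1: 2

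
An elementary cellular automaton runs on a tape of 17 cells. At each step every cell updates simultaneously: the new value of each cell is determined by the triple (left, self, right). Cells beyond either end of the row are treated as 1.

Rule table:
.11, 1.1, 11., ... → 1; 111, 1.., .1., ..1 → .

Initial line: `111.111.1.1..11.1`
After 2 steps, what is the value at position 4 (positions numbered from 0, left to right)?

1

..111.11.1...1111
..1.11111..1.1...
position 4 holds 1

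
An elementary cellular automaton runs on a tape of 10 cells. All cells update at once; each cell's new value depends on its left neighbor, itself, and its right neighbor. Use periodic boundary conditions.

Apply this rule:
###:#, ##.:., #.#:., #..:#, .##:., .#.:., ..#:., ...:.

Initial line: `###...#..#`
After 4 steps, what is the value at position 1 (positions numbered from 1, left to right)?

##.#...#..
....#...#.
.....#...#
#.....#...
position 1 holds #

#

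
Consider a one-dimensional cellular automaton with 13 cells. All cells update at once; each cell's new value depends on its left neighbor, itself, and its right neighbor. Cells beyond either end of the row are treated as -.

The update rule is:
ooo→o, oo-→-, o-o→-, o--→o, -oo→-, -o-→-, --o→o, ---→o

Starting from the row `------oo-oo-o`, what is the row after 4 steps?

----ooo-ooo-o

oooooo-------
-oooo-ooooooo
o-oo---ooooo-
----ooo-ooo-o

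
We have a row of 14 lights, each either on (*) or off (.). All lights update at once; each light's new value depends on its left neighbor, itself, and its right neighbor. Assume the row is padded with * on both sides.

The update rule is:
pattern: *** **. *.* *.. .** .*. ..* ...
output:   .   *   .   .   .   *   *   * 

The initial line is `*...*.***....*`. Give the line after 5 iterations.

*.***...*.***.

iteration 1: *.***...*.***.
iteration 2: *...*.***...*.
iteration 3: *.***...*.***.  (repeats iteration 1; period 2)
iteration 5: *.***...*.***.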